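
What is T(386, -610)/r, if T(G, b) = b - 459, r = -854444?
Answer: 1069/854444 ≈ 0.0012511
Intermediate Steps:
T(G, b) = -459 + b
T(386, -610)/r = (-459 - 610)/(-854444) = -1069*(-1/854444) = 1069/854444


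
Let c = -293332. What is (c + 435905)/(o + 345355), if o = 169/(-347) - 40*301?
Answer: 49472831/115660136 ≈ 0.42774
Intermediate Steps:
o = -4178049/347 (o = 169*(-1/347) - 12040 = -169/347 - 12040 = -4178049/347 ≈ -12040.)
(c + 435905)/(o + 345355) = (-293332 + 435905)/(-4178049/347 + 345355) = 142573/(115660136/347) = 142573*(347/115660136) = 49472831/115660136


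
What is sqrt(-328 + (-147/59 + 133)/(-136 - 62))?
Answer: I*sqrt(10296562)/177 ≈ 18.129*I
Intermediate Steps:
sqrt(-328 + (-147/59 + 133)/(-136 - 62)) = sqrt(-328 + (-147*1/59 + 133)/(-198)) = sqrt(-328 + (-147/59 + 133)*(-1/198)) = sqrt(-328 + (7700/59)*(-1/198)) = sqrt(-328 - 350/531) = sqrt(-174518/531) = I*sqrt(10296562)/177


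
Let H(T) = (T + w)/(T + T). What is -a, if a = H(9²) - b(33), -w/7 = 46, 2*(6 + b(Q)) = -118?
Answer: -10289/162 ≈ -63.512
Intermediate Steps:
b(Q) = -65 (b(Q) = -6 + (½)*(-118) = -6 - 59 = -65)
w = -322 (w = -7*46 = -322)
H(T) = (-322 + T)/(2*T) (H(T) = (T - 322)/(T + T) = (-322 + T)/((2*T)) = (-322 + T)*(1/(2*T)) = (-322 + T)/(2*T))
a = 10289/162 (a = (-322 + 9²)/(2*(9²)) - 1*(-65) = (½)*(-322 + 81)/81 + 65 = (½)*(1/81)*(-241) + 65 = -241/162 + 65 = 10289/162 ≈ 63.512)
-a = -1*10289/162 = -10289/162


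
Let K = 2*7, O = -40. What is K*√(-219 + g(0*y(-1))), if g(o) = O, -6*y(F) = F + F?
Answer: 14*I*√259 ≈ 225.31*I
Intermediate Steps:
y(F) = -F/3 (y(F) = -(F + F)/6 = -F/3)
g(o) = -40
K = 14
K*√(-219 + g(0*y(-1))) = 14*√(-219 - 40) = 14*√(-259) = 14*(I*√259) = 14*I*√259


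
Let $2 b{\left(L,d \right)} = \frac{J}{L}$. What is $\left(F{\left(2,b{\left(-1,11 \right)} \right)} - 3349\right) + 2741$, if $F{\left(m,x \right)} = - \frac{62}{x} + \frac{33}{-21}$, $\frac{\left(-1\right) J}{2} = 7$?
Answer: $- \frac{4329}{7} \approx -618.43$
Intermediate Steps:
$J = -14$ ($J = \left(-2\right) 7 = -14$)
$b{\left(L,d \right)} = - \frac{7}{L}$ ($b{\left(L,d \right)} = \frac{\left(-14\right) \frac{1}{L}}{2} = - \frac{7}{L}$)
$F{\left(m,x \right)} = - \frac{11}{7} - \frac{62}{x}$ ($F{\left(m,x \right)} = - \frac{62}{x} + 33 \left(- \frac{1}{21}\right) = - \frac{62}{x} - \frac{11}{7} = - \frac{11}{7} - \frac{62}{x}$)
$\left(F{\left(2,b{\left(-1,11 \right)} \right)} - 3349\right) + 2741 = \left(\left(- \frac{11}{7} - \frac{62}{\left(-7\right) \frac{1}{-1}}\right) - 3349\right) + 2741 = \left(\left(- \frac{11}{7} - \frac{62}{\left(-7\right) \left(-1\right)}\right) - 3349\right) + 2741 = \left(\left(- \frac{11}{7} - \frac{62}{7}\right) - 3349\right) + 2741 = \left(- \frac{73}{7} - 3349\right) + 2741 = - \frac{23516}{7} + 2741 = - \frac{4329}{7}$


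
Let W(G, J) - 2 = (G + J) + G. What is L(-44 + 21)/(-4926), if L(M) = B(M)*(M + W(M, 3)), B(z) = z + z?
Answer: -1472/2463 ≈ -0.59764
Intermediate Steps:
B(z) = 2*z
W(G, J) = 2 + J + 2*G (W(G, J) = 2 + ((G + J) + G) = 2 + (J + 2*G) = 2 + J + 2*G)
L(M) = 2*M*(5 + 3*M) (L(M) = (2*M)*(M + (2 + 3 + 2*M)) = (2*M)*(M + (5 + 2*M)) = (2*M)*(5 + 3*M) = 2*M*(5 + 3*M))
L(-44 + 21)/(-4926) = (2*(-44 + 21)*(5 + 3*(-44 + 21)))/(-4926) = (2*(-23)*(5 + 3*(-23)))*(-1/4926) = (2*(-23)*(5 - 69))*(-1/4926) = (2*(-23)*(-64))*(-1/4926) = 2944*(-1/4926) = -1472/2463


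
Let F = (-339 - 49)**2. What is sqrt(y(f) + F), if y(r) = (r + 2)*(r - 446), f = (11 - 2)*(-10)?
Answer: 12*sqrt(1373) ≈ 444.65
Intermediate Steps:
F = 150544 (F = (-388)**2 = 150544)
f = -90 (f = 9*(-10) = -90)
y(r) = (-446 + r)*(2 + r) (y(r) = (2 + r)*(-446 + r) = (-446 + r)*(2 + r))
sqrt(y(f) + F) = sqrt((-892 + (-90)**2 - 444*(-90)) + 150544) = sqrt((-892 + 8100 + 39960) + 150544) = sqrt(47168 + 150544) = sqrt(197712) = 12*sqrt(1373)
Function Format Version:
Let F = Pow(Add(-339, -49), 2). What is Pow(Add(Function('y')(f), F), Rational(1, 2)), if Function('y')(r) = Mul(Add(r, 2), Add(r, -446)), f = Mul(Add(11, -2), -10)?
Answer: Mul(12, Pow(1373, Rational(1, 2))) ≈ 444.65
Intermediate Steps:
F = 150544 (F = Pow(-388, 2) = 150544)
f = -90 (f = Mul(9, -10) = -90)
Function('y')(r) = Mul(Add(-446, r), Add(2, r)) (Function('y')(r) = Mul(Add(2, r), Add(-446, r)) = Mul(Add(-446, r), Add(2, r)))
Pow(Add(Function('y')(f), F), Rational(1, 2)) = Pow(Add(Add(-892, Pow(-90, 2), Mul(-444, -90)), 150544), Rational(1, 2)) = Pow(Add(Add(-892, 8100, 39960), 150544), Rational(1, 2)) = Pow(Add(47168, 150544), Rational(1, 2)) = Pow(197712, Rational(1, 2)) = Mul(12, Pow(1373, Rational(1, 2)))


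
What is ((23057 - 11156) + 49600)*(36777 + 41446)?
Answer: 4810792723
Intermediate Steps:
((23057 - 11156) + 49600)*(36777 + 41446) = (11901 + 49600)*78223 = 61501*78223 = 4810792723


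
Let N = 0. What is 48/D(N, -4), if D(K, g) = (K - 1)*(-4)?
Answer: 12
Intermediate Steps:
D(K, g) = 4 - 4*K (D(K, g) = (-1 + K)*(-4) = 4 - 4*K)
48/D(N, -4) = 48/(4 - 4*0) = 48/(4 + 0) = 48/4 = 48*(¼) = 12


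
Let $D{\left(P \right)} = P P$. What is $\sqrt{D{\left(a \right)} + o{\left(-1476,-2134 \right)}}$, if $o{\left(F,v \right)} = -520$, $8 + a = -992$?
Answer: $2 \sqrt{249870} \approx 999.74$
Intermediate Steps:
$a = -1000$ ($a = -8 - 992 = -1000$)
$D{\left(P \right)} = P^{2}$
$\sqrt{D{\left(a \right)} + o{\left(-1476,-2134 \right)}} = \sqrt{\left(-1000\right)^{2} - 520} = \sqrt{1000000 - 520} = \sqrt{999480} = 2 \sqrt{249870}$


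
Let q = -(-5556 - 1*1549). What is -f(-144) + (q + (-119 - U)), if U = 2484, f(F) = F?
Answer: 4646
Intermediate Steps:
q = 7105 (q = -(-5556 - 1549) = -1*(-7105) = 7105)
-f(-144) + (q + (-119 - U)) = -1*(-144) + (7105 + (-119 - 1*2484)) = 144 + (7105 + (-119 - 2484)) = 144 + (7105 - 2603) = 144 + 4502 = 4646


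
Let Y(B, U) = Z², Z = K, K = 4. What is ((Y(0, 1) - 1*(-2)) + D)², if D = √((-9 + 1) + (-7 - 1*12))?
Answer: 297 + 108*I*√3 ≈ 297.0 + 187.06*I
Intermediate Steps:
Z = 4
Y(B, U) = 16 (Y(B, U) = 4² = 16)
D = 3*I*√3 (D = √(-8 + (-7 - 12)) = √(-8 - 19) = √(-27) = 3*I*√3 ≈ 5.1962*I)
((Y(0, 1) - 1*(-2)) + D)² = ((16 - 1*(-2)) + 3*I*√3)² = ((16 + 2) + 3*I*√3)² = (18 + 3*I*√3)²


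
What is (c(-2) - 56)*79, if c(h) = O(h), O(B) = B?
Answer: -4582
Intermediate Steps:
c(h) = h
(c(-2) - 56)*79 = (-2 - 56)*79 = -58*79 = -4582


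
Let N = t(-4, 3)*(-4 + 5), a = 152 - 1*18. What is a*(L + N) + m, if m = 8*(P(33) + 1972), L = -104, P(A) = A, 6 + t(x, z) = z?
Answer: 1702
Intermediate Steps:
t(x, z) = -6 + z
a = 134 (a = 152 - 18 = 134)
N = -3 (N = (-6 + 3)*(-4 + 5) = -3*1 = -3)
m = 16040 (m = 8*(33 + 1972) = 8*2005 = 16040)
a*(L + N) + m = 134*(-104 - 3) + 16040 = 134*(-107) + 16040 = -14338 + 16040 = 1702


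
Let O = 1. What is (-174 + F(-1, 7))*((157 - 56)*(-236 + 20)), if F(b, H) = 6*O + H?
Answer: 3512376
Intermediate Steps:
F(b, H) = 6 + H (F(b, H) = 6*1 + H = 6 + H)
(-174 + F(-1, 7))*((157 - 56)*(-236 + 20)) = (-174 + (6 + 7))*((157 - 56)*(-236 + 20)) = (-174 + 13)*(101*(-216)) = -161*(-21816) = 3512376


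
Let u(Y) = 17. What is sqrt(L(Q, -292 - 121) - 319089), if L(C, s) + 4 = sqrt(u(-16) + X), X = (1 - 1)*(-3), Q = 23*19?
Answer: sqrt(-319093 + sqrt(17)) ≈ 564.88*I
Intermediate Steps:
Q = 437
X = 0 (X = 0*(-3) = 0)
L(C, s) = -4 + sqrt(17) (L(C, s) = -4 + sqrt(17 + 0) = -4 + sqrt(17))
sqrt(L(Q, -292 - 121) - 319089) = sqrt((-4 + sqrt(17)) - 319089) = sqrt(-319093 + sqrt(17))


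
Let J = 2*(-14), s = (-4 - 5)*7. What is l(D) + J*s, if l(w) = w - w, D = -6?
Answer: 1764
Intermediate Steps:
s = -63 (s = -9*7 = -63)
l(w) = 0
J = -28
l(D) + J*s = 0 - 28*(-63) = 0 + 1764 = 1764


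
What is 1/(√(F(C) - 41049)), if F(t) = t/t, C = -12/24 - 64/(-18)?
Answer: -I*√10262/20524 ≈ -0.0049358*I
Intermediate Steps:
C = 55/18 (C = -12*1/24 - 64*(-1/18) = -½ + 32/9 = 55/18 ≈ 3.0556)
F(t) = 1
1/(√(F(C) - 41049)) = 1/(√(1 - 41049)) = 1/(√(-41048)) = 1/(2*I*√10262) = -I*√10262/20524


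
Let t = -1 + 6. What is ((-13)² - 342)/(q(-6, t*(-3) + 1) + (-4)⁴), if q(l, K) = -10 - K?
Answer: -173/260 ≈ -0.66538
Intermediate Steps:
t = 5
((-13)² - 342)/(q(-6, t*(-3) + 1) + (-4)⁴) = ((-13)² - 342)/((-10 - (5*(-3) + 1)) + (-4)⁴) = (169 - 342)/((-10 - (-15 + 1)) + 256) = -173/((-10 - 1*(-14)) + 256) = -173/((-10 + 14) + 256) = -173/(4 + 256) = -173/260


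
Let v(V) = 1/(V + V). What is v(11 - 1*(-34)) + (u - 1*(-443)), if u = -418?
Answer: 2251/90 ≈ 25.011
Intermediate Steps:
v(V) = 1/(2*V)
v(11 - 1*(-34)) + (u - 1*(-443)) = 1/(2*(11 - 1*(-34))) + (-418 - 1*(-443)) = 1/(2*(11 + 34)) + (-418 + 443) = (½)/45 + 25 = (½)*(1/45) + 25 = 1/90 + 25 = 2251/90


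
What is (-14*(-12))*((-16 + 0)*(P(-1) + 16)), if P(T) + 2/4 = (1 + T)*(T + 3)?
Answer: -41664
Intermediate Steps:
P(T) = -1/2 + (1 + T)*(3 + T) (P(T) = -1/2 + (1 + T)*(T + 3) = -1/2 + (1 + T)*(3 + T))
(-14*(-12))*((-16 + 0)*(P(-1) + 16)) = (-14*(-12))*((-16 + 0)*((5/2 + (-1)**2 + 4*(-1)) + 16)) = 168*(-16*((5/2 + 1 - 4) + 16)) = 168*(-16*(-1/2 + 16)) = 168*(-16*31/2) = 168*(-248) = -41664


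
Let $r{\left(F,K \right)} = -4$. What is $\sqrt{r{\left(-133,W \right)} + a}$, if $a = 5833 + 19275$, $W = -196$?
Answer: $4 \sqrt{1569} \approx 158.44$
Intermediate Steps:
$a = 25108$
$\sqrt{r{\left(-133,W \right)} + a} = \sqrt{-4 + 25108} = \sqrt{25104} = 4 \sqrt{1569}$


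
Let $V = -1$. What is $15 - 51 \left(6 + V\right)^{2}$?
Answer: $-1260$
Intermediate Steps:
$15 - 51 \left(6 + V\right)^{2} = 15 - 51 \left(6 - 1\right)^{2} = 15 - 51 \cdot 5^{2} = 15 - 1275 = -1260$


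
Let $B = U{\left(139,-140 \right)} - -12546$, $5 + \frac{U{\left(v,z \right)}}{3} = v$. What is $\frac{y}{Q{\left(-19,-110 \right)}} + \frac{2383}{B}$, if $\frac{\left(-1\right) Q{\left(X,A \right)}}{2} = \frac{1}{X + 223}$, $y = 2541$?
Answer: $- \frac{3355886153}{12948} \approx -2.5918 \cdot 10^{5}$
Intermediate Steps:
$U{\left(v,z \right)} = -15 + 3 v$
$B = 12948$ ($B = \left(-15 + 3 \cdot 139\right) - -12546 = \left(-15 + 417\right) + 12546 = 402 + 12546 = 12948$)
$Q{\left(X,A \right)} = - \frac{2}{223 + X}$ ($Q{\left(X,A \right)} = - \frac{2}{X + 223} = - \frac{2}{223 + X}$)
$\frac{y}{Q{\left(-19,-110 \right)}} + \frac{2383}{B} = \frac{2541}{\left(-2\right) \frac{1}{223 - 19}} + \frac{2383}{12948} = \frac{2541}{\left(-2\right) \frac{1}{204}} + 2383 \cdot \frac{1}{12948} = \frac{2541}{\left(-2\right) \frac{1}{204}} + \frac{2383}{12948} = \frac{2541}{- \frac{1}{102}} + \frac{2383}{12948} = 2541 \left(-102\right) + \frac{2383}{12948} = -259182 + \frac{2383}{12948} = - \frac{3355886153}{12948}$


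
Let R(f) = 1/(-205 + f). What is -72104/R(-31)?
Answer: 17016544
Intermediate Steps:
-72104/R(-31) = -72104/(1/(-205 - 31)) = -72104/(1/(-236)) = -72104/(-1/236) = -72104*(-236) = 17016544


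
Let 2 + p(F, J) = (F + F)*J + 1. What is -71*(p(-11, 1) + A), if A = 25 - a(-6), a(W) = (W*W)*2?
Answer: 4970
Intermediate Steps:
p(F, J) = -1 + 2*F*J (p(F, J) = -2 + ((F + F)*J + 1) = -2 + ((2*F)*J + 1) = -2 + (2*F*J + 1) = -2 + (1 + 2*F*J) = -1 + 2*F*J)
a(W) = 2*W**2 (a(W) = W**2*2 = 2*W**2)
A = -47 (A = 25 - 2*(-6)**2 = 25 - 2*36 = 25 - 1*72 = 25 - 72 = -47)
-71*(p(-11, 1) + A) = -71*((-1 + 2*(-11)*1) - 47) = -71*((-1 - 22) - 47) = -71*(-23 - 47) = -71*(-70) = 4970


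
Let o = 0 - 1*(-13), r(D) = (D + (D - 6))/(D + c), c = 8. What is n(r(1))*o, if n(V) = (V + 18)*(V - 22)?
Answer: -414908/81 ≈ -5122.3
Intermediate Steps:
r(D) = (-6 + 2*D)/(8 + D) (r(D) = (D + (D - 6))/(D + 8) = (D + (-6 + D))/(8 + D) = (-6 + 2*D)/(8 + D))
n(V) = (-22 + V)*(18 + V) (n(V) = (18 + V)*(-22 + V) = (-22 + V)*(18 + V))
o = 13 (o = 0 + 13 = 13)
n(r(1))*o = (-396 + (2*(-3 + 1)/(8 + 1))² - 8*(-3 + 1)/(8 + 1))*13 = (-396 + (2*(-2)/9)² - 8*(-2)/9)*13 = (-396 + (2*(⅑)*(-2))² - 8*(-2)/9)*13 = (-396 + (-4/9)² - 4*(-4/9))*13 = (-396 + 16/81 + 16/9)*13 = -31916/81*13 = -414908/81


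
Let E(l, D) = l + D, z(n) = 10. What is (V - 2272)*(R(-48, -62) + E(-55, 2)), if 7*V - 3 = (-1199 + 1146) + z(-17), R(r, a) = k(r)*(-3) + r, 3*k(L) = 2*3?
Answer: 1706008/7 ≈ 2.4372e+5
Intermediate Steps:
k(L) = 2 (k(L) = (2*3)/3 = (⅓)*6 = 2)
E(l, D) = D + l
R(r, a) = -6 + r (R(r, a) = 2*(-3) + r = -6 + r)
V = -40/7 (V = 3/7 + ((-1199 + 1146) + 10)/7 = 3/7 + (-53 + 10)/7 = 3/7 + (⅐)*(-43) = 3/7 - 43/7 = -40/7 ≈ -5.7143)
(V - 2272)*(R(-48, -62) + E(-55, 2)) = (-40/7 - 2272)*((-6 - 48) + (2 - 55)) = -15944*(-54 - 53)/7 = -15944/7*(-107) = 1706008/7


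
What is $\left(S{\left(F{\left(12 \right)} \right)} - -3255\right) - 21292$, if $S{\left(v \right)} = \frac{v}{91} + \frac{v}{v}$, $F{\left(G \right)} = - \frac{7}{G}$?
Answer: $- \frac{2813617}{156} \approx -18036.0$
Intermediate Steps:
$S{\left(v \right)} = 1 + \frac{v}{91}$ ($S{\left(v \right)} = v \frac{1}{91} + 1 = \frac{v}{91} + 1 = 1 + \frac{v}{91}$)
$\left(S{\left(F{\left(12 \right)} \right)} - -3255\right) - 21292 = \left(\left(1 + \frac{\left(-7\right) \frac{1}{12}}{91}\right) - -3255\right) - 21292 = \left(\left(1 + \frac{\left(-7\right) \frac{1}{12}}{91}\right) + 3255\right) - 21292 = \left(\left(1 + \frac{1}{91} \left(- \frac{7}{12}\right)\right) + 3255\right) - 21292 = \left(\left(1 - \frac{1}{156}\right) + 3255\right) - 21292 = \left(\frac{155}{156} + 3255\right) - 21292 = \frac{507935}{156} - 21292 = - \frac{2813617}{156}$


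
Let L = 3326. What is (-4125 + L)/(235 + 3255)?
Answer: -799/3490 ≈ -0.22894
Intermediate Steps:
(-4125 + L)/(235 + 3255) = (-4125 + 3326)/(235 + 3255) = -799/3490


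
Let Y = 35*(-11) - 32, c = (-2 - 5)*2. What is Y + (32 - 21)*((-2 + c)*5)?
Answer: -1297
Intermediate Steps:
c = -14 (c = -7*2 = -14)
Y = -417 (Y = -385 - 32 = -417)
Y + (32 - 21)*((-2 + c)*5) = -417 + (32 - 21)*((-2 - 14)*5) = -417 + 11*(-16*5) = -417 + 11*(-80) = -417 - 880 = -1297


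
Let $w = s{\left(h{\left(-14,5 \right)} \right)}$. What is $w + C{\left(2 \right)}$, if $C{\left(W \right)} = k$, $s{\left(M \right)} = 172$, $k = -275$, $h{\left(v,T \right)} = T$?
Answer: $-103$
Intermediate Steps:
$w = 172$
$C{\left(W \right)} = -275$
$w + C{\left(2 \right)} = 172 - 275 = -103$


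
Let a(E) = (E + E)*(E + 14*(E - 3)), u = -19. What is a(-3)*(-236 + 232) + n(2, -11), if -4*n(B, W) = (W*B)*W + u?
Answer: -8575/4 ≈ -2143.8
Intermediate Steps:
a(E) = 2*E*(-42 + 15*E) (a(E) = (2*E)*(E + 14*(-3 + E)) = (2*E)*(E + (-42 + 14*E)) = (2*E)*(-42 + 15*E) = 2*E*(-42 + 15*E))
n(B, W) = 19/4 - B*W**2/4 (n(B, W) = -((W*B)*W - 19)/4 = -((B*W)*W - 19)/4 = -(B*W**2 - 19)/4 = -(-19 + B*W**2)/4 = 19/4 - B*W**2/4)
a(-3)*(-236 + 232) + n(2, -11) = (6*(-3)*(-14 + 5*(-3)))*(-236 + 232) + (19/4 - 1/4*2*(-11)**2) = (6*(-3)*(-14 - 15))*(-4) + (19/4 - 1/4*2*121) = (6*(-3)*(-29))*(-4) + (19/4 - 121/2) = 522*(-4) - 223/4 = -2088 - 223/4 = -8575/4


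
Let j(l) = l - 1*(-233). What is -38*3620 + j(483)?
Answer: -136844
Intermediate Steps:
j(l) = 233 + l (j(l) = l + 233 = 233 + l)
-38*3620 + j(483) = -38*3620 + (233 + 483) = -137560 + 716 = -136844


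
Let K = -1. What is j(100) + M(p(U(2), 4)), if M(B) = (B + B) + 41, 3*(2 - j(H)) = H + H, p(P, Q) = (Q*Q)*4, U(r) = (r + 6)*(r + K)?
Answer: 313/3 ≈ 104.33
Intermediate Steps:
U(r) = (-1 + r)*(6 + r) (U(r) = (r + 6)*(r - 1) = (6 + r)*(-1 + r) = (-1 + r)*(6 + r))
p(P, Q) = 4*Q**2 (p(P, Q) = Q**2*4 = 4*Q**2)
j(H) = 2 - 2*H/3 (j(H) = 2 - (H + H)/3 = 2 - 2*H/3)
M(B) = 41 + 2*B (M(B) = 2*B + 41 = 41 + 2*B)
j(100) + M(p(U(2), 4)) = (2 - 2/3*100) + (41 + 2*(4*4**2)) = (2 - 200/3) + (41 + 2*(4*16)) = -194/3 + (41 + 2*64) = -194/3 + (41 + 128) = -194/3 + 169 = 313/3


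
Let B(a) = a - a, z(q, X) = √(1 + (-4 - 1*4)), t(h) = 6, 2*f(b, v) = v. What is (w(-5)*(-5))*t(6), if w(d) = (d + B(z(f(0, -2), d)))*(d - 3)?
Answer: -1200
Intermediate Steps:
f(b, v) = v/2
z(q, X) = I*√7 (z(q, X) = √(1 + (-4 - 4)) = √(1 - 8) = √(-7) = I*√7)
B(a) = 0
w(d) = d*(-3 + d) (w(d) = (d + 0)*(d - 3) = d*(-3 + d))
(w(-5)*(-5))*t(6) = (-5*(-3 - 5)*(-5))*6 = (-5*(-8)*(-5))*6 = (40*(-5))*6 = -200*6 = -1200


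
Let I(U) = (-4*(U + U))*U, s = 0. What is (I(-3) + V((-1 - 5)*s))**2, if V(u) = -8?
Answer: 6400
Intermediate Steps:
I(U) = -8*U**2 (I(U) = (-8*U)*U = -8*U**2)
(I(-3) + V((-1 - 5)*s))**2 = (-8*(-3)**2 - 8)**2 = (-8*9 - 8)**2 = (-72 - 8)**2 = (-80)**2 = 6400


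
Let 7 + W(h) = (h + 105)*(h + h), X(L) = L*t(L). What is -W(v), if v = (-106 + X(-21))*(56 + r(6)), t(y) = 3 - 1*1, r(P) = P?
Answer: -166470985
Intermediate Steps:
t(y) = 2 (t(y) = 3 - 1 = 2)
X(L) = 2*L (X(L) = L*2 = 2*L)
v = -9176 (v = (-106 + 2*(-21))*(56 + 6) = (-106 - 42)*62 = -148*62 = -9176)
W(h) = -7 + 2*h*(105 + h) (W(h) = -7 + (h + 105)*(h + h) = -7 + (105 + h)*(2*h) = -7 + 2*h*(105 + h))
-W(v) = -(-7 + 2*(-9176)² + 210*(-9176)) = -(-7 + 2*84198976 - 1926960) = -(-7 + 168397952 - 1926960) = -1*166470985 = -166470985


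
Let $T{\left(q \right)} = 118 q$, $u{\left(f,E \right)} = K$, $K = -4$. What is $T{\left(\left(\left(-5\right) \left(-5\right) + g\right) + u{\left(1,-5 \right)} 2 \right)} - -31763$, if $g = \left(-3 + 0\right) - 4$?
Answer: $32943$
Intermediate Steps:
$u{\left(f,E \right)} = -4$
$g = -7$ ($g = -3 - 4 = -7$)
$T{\left(\left(\left(-5\right) \left(-5\right) + g\right) + u{\left(1,-5 \right)} 2 \right)} - -31763 = 118 \left(\left(\left(-5\right) \left(-5\right) - 7\right) - 8\right) - -31763 = 118 \left(\left(25 - 7\right) - 8\right) + 31763 = 118 \left(18 - 8\right) + 31763 = 118 \cdot 10 + 31763 = 1180 + 31763 = 32943$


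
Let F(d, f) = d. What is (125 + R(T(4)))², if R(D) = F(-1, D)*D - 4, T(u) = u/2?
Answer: 14161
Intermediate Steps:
T(u) = u/2 (T(u) = u*(½) = u/2)
R(D) = -4 - D (R(D) = -D - 4 = -4 - D)
(125 + R(T(4)))² = (125 + (-4 - 4/2))² = (125 + (-4 - 1*2))² = (125 + (-4 - 2))² = (125 - 6)² = 119² = 14161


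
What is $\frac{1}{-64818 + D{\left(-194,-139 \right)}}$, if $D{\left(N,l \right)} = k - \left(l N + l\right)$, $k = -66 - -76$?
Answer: $- \frac{1}{91635} \approx -1.0913 \cdot 10^{-5}$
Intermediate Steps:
$k = 10$ ($k = -66 + 76 = 10$)
$D{\left(N,l \right)} = 10 - l - N l$ ($D{\left(N,l \right)} = 10 - \left(l N + l\right) = 10 - \left(N l + l\right) = 10 - \left(l + N l\right) = 10 - l - N l$)
$\frac{1}{-64818 + D{\left(-194,-139 \right)}} = \frac{1}{-64818 - \left(-149 + 26966\right)} = \frac{1}{-64818 + \left(10 + 139 - 26966\right)} = \frac{1}{-64818 - 26817} = \frac{1}{-91635} = - \frac{1}{91635}$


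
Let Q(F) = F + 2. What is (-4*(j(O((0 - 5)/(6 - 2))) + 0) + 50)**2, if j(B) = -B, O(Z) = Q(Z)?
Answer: 2809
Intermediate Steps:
Q(F) = 2 + F
O(Z) = 2 + Z
(-4*(j(O((0 - 5)/(6 - 2))) + 0) + 50)**2 = (-4*(-(2 + (0 - 5)/(6 - 2)) + 0) + 50)**2 = (-4*(-(2 - 5/4) + 0) + 50)**2 = (-4*(-1*3/4 + 0) + 50)**2 = (-4*(-3/4 + 0) + 50)**2 = (-4*(-3/4) + 50)**2 = (3 + 50)**2 = 53**2 = 2809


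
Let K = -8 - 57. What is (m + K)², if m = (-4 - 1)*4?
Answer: 7225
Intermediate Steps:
m = -20 (m = -5*4 = -20)
K = -65
(m + K)² = (-20 - 65)² = (-85)² = 7225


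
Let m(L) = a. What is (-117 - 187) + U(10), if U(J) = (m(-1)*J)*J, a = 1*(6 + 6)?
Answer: 896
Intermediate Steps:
a = 12 (a = 1*12 = 12)
m(L) = 12
U(J) = 12*J**2 (U(J) = (12*J)*J = 12*J**2)
(-117 - 187) + U(10) = (-117 - 187) + 12*10**2 = -304 + 12*100 = -304 + 1200 = 896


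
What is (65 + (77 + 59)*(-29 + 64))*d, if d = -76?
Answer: -366700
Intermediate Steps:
(65 + (77 + 59)*(-29 + 64))*d = (65 + (77 + 59)*(-29 + 64))*(-76) = (65 + 136*35)*(-76) = (65 + 4760)*(-76) = 4825*(-76) = -366700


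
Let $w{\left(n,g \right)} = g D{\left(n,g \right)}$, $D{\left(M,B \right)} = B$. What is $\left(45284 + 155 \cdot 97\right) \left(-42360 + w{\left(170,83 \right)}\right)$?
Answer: $-2139575249$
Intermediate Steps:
$w{\left(n,g \right)} = g^{2}$ ($w{\left(n,g \right)} = g g = g^{2}$)
$\left(45284 + 155 \cdot 97\right) \left(-42360 + w{\left(170,83 \right)}\right) = \left(45284 + 155 \cdot 97\right) \left(-42360 + 83^{2}\right) = \left(45284 + 15035\right) \left(-42360 + 6889\right) = 60319 \left(-35471\right) = -2139575249$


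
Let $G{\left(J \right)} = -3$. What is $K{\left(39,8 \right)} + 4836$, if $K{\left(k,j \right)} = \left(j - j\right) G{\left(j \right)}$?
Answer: $4836$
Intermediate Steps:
$K{\left(k,j \right)} = 0$ ($K{\left(k,j \right)} = \left(j - j\right) \left(-3\right) = 0 \left(-3\right) = 0$)
$K{\left(39,8 \right)} + 4836 = 0 + 4836 = 4836$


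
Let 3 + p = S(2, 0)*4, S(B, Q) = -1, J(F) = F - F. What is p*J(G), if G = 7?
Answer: 0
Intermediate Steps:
J(F) = 0
p = -7 (p = -3 - 1*4 = -3 - 4 = -7)
p*J(G) = -7*0 = 0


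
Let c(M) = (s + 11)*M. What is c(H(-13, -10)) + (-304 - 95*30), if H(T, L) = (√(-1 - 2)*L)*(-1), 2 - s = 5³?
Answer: -3154 - 1120*I*√3 ≈ -3154.0 - 1939.9*I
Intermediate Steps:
s = -123 (s = 2 - 1*5³ = 2 - 1*125 = 2 - 125 = -123)
H(T, L) = -I*L*√3 (H(T, L) = (√(-3)*L)*(-1) = ((I*√3)*L)*(-1) = (I*L*√3)*(-1) = -I*L*√3)
c(M) = -112*M (c(M) = (-123 + 11)*M = -112*M)
c(H(-13, -10)) + (-304 - 95*30) = -(-112)*I*(-10)*√3 + (-304 - 95*30) = -1120*I*√3 + (-304 - 2850) = -1120*I*√3 - 3154 = -3154 - 1120*I*√3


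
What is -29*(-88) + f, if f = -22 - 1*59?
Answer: 2471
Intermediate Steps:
f = -81 (f = -22 - 59 = -81)
-29*(-88) + f = -29*(-88) - 81 = 2552 - 81 = 2471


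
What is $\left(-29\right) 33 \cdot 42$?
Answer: $-40194$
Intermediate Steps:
$\left(-29\right) 33 \cdot 42 = \left(-957\right) 42 = -40194$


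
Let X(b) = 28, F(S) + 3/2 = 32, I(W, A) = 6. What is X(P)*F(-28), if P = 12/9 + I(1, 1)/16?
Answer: 854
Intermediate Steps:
F(S) = 61/2 (F(S) = -3/2 + 32 = 61/2)
P = 41/24 (P = 12/9 + 6/16 = 12*(⅑) + 6*(1/16) = 4/3 + 3/8 = 41/24 ≈ 1.7083)
X(P)*F(-28) = 28*(61/2) = 854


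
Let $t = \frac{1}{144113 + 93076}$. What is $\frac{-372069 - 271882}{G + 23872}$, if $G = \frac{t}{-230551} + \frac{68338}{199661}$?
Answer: $- \frac{7030846530959416555929}{260645258468338556809} \approx -26.975$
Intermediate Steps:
$t = \frac{1}{237189} \approx 4.216 \cdot 10^{-6}$
$G = \frac{3737006203717321}{10918294297173879}$ ($G = \frac{1}{237189 \left(-230551\right)} + \frac{68338}{199661} = \frac{1}{237189} \left(- \frac{1}{230551}\right) + 68338 \cdot \frac{1}{199661} = - \frac{1}{54684161139} + \frac{68338}{199661} = \frac{3737006203717321}{10918294297173879} \approx 0.34227$)
$\frac{-372069 - 271882}{G + 23872} = \frac{-372069 - 271882}{\frac{3737006203717321}{10918294297173879} + 23872} = \frac{-372069 - 271882}{\frac{260645258468338556809}{10918294297173879}} = \left(-643951\right) \frac{10918294297173879}{260645258468338556809} = - \frac{7030846530959416555929}{260645258468338556809}$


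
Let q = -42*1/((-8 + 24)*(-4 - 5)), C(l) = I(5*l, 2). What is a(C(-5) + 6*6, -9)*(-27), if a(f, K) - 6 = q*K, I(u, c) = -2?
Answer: -729/8 ≈ -91.125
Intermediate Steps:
C(l) = -2
q = 7/24 (q = -42/((-9*16)) = -42/(-144) = -42*(-1/144) = 7/24 ≈ 0.29167)
a(f, K) = 6 + 7*K/24
a(C(-5) + 6*6, -9)*(-27) = (6 + (7/24)*(-9))*(-27) = (6 - 21/8)*(-27) = (27/8)*(-27) = -729/8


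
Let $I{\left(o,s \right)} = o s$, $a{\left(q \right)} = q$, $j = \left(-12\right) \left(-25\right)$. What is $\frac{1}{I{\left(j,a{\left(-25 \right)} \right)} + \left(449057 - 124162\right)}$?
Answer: $\frac{1}{317395} \approx 3.1506 \cdot 10^{-6}$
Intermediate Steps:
$j = 300$
$\frac{1}{I{\left(j,a{\left(-25 \right)} \right)} + \left(449057 - 124162\right)} = \frac{1}{300 \left(-25\right) + \left(449057 - 124162\right)} = \frac{1}{-7500 + 324895} = \frac{1}{317395}$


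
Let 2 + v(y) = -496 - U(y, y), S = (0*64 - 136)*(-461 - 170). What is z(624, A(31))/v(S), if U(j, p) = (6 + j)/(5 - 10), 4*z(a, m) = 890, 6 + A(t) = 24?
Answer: 2225/166664 ≈ 0.013350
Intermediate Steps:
A(t) = 18 (A(t) = -6 + 24 = 18)
z(a, m) = 445/2 (z(a, m) = (¼)*890 = 445/2)
S = 85816 (S = (0 - 136)*(-631) = -136*(-631) = 85816)
U(j, p) = -6/5 - j/5 (U(j, p) = (6 + j)/(-5) = (6 + j)*(-⅕) = -6/5 - j/5)
v(y) = -2484/5 + y/5 (v(y) = -2 + (-496 - (-6/5 - y/5)) = -2 + (-496 + (6/5 + y/5)) = -2 + (-2474/5 + y/5) = -2484/5 + y/5)
z(624, A(31))/v(S) = 445/(2*(-2484/5 + (⅕)*85816)) = 445/(2*(-2484/5 + 85816/5)) = 445/(2*(83332/5)) = (445/2)*(5/83332) = 2225/166664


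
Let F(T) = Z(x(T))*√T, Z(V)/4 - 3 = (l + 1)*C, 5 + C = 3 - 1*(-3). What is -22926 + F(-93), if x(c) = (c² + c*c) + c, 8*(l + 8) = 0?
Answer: -22926 - 16*I*√93 ≈ -22926.0 - 154.3*I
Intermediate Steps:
l = -8 (l = -8 + (⅛)*0 = -8 + 0 = -8)
C = 1 (C = -5 + (3 - 1*(-3)) = -5 + (3 + 3) = -5 + 6 = 1)
x(c) = c + 2*c² (x(c) = (c² + c²) + c = 2*c² + c = c + 2*c²)
Z(V) = -16 (Z(V) = 12 + 4*((-8 + 1)*1) = 12 + 4*(-7*1) = 12 + 4*(-7) = 12 - 28 = -16)
F(T) = -16*√T
-22926 + F(-93) = -22926 - 16*I*√93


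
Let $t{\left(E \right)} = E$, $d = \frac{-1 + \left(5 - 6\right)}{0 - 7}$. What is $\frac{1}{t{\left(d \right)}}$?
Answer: $\frac{7}{2} \approx 3.5$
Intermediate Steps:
$d = \frac{2}{7}$ ($d = \frac{-1 + \left(5 - 6\right)}{-7} = \left(-1 - 1\right) \left(- \frac{1}{7}\right) = \left(-2\right) \left(- \frac{1}{7}\right) = \frac{2}{7} \approx 0.28571$)
$\frac{1}{t{\left(d \right)}} = \frac{1}{\frac{2}{7}} = \frac{7}{2}$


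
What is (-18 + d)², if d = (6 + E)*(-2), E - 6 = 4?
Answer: 2500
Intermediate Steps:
E = 10 (E = 6 + 4 = 10)
d = -32 (d = (6 + 10)*(-2) = 16*(-2) = -32)
(-18 + d)² = (-18 - 32)² = (-50)² = 2500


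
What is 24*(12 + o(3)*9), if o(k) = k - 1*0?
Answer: 936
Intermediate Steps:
o(k) = k (o(k) = k + 0 = k)
24*(12 + o(3)*9) = 24*(12 + 3*9) = 24*(12 + 27) = 24*39 = 936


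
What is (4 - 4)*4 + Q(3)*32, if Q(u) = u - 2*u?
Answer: -96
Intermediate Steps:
Q(u) = -u
(4 - 4)*4 + Q(3)*32 = (4 - 4)*4 - 1*3*32 = 0*4 - 3*32 = 0 - 96 = -96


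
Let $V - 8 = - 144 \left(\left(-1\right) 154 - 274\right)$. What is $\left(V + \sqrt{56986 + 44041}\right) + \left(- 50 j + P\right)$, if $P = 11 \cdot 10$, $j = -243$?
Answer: $73900 + \sqrt{101027} \approx 74218.0$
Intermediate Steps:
$P = 110$
$V = 61640$ ($V = 8 - 144 \left(\left(-1\right) 154 - 274\right) = 8 - 144 \left(-154 - 274\right) = 8 - -61632 = 8 + 61632 = 61640$)
$\left(V + \sqrt{56986 + 44041}\right) + \left(- 50 j + P\right) = \left(61640 + \sqrt{56986 + 44041}\right) + \left(\left(-50\right) \left(-243\right) + 110\right) = \left(61640 + \sqrt{101027}\right) + \left(12150 + 110\right) = \left(61640 + \sqrt{101027}\right) + 12260 = 73900 + \sqrt{101027}$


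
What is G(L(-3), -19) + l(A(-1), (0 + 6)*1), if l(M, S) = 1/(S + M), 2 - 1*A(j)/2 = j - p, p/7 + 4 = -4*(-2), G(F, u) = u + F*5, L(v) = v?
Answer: -2311/68 ≈ -33.985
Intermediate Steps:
G(F, u) = u + 5*F
p = 28 (p = -28 + 7*(-4*(-2)) = -28 + 7*8 = -28 + 56 = 28)
A(j) = 60 - 2*j (A(j) = 4 - 2*(j - 1*28) = 4 - 2*(j - 28) = 4 - 2*(-28 + j) = 4 + (56 - 2*j) = 60 - 2*j)
l(M, S) = 1/(M + S)
G(L(-3), -19) + l(A(-1), (0 + 6)*1) = (-19 + 5*(-3)) + 1/((60 - 2*(-1)) + (0 + 6)*1) = (-19 - 15) + 1/((60 + 2) + 6*1) = -34 + 1/(62 + 6) = -34 + 1/68 = -2311/68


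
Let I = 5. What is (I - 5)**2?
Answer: 0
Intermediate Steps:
(I - 5)**2 = (5 - 5)**2 = 0**2 = 0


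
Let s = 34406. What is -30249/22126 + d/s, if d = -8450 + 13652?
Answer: -462823821/380633578 ≈ -1.2159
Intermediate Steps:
d = 5202
-30249/22126 + d/s = -30249/22126 + 5202/34406 = -30249*1/22126 + 5202*(1/34406) = -30249/22126 + 2601/17203 = -462823821/380633578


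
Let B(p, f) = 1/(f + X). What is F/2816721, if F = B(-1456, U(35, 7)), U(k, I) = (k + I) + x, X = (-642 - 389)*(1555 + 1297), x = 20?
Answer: -1/8282145592350 ≈ -1.2074e-13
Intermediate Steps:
X = -2940412 (X = -1031*2852 = -2940412)
U(k, I) = 20 + I + k (U(k, I) = (k + I) + 20 = (I + k) + 20 = 20 + I + k)
B(p, f) = 1/(-2940412 + f) (B(p, f) = 1/(f - 2940412) = 1/(-2940412 + f))
F = -1/2940350 (F = 1/(-2940412 + (20 + 7 + 35)) = 1/(-2940412 + 62) = 1/(-2940350) = -1/2940350 ≈ -3.4010e-7)
F/2816721 = -1/2940350/2816721 = -1/2940350*1/2816721 = -1/8282145592350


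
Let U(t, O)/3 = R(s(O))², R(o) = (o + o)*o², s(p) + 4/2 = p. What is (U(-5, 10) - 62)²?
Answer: 9895214583556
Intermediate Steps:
s(p) = -2 + p
R(o) = 2*o³ (R(o) = (2*o)*o² = 2*o³)
U(t, O) = 12*(-2 + O)⁶ (U(t, O) = 3*(2*(-2 + O)³)² = 3*(4*(-2 + O)⁶) = 12*(-2 + O)⁶)
(U(-5, 10) - 62)² = (12*(-2 + 10)⁶ - 62)² = (12*8⁶ - 62)² = (12*262144 - 62)² = (3145728 - 62)² = 3145666² = 9895214583556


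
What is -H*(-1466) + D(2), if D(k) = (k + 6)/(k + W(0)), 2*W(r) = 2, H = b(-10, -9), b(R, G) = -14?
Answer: -61564/3 ≈ -20521.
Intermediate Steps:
H = -14
W(r) = 1 (W(r) = (1/2)*2 = 1)
D(k) = (6 + k)/(1 + k) (D(k) = (k + 6)/(k + 1) = (6 + k)/(1 + k))
-H*(-1466) + D(2) = -1*(-14)*(-1466) + (6 + 2)/(1 + 2) = 14*(-1466) + 8/3 = -20524 + (1/3)*8 = -20524 + 8/3 = -61564/3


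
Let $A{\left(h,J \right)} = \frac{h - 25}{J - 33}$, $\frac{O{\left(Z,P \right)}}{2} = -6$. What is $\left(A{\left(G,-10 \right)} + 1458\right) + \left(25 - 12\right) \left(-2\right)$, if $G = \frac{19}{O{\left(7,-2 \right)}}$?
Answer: $\frac{739231}{516} \approx 1432.6$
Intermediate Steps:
$O{\left(Z,P \right)} = -12$ ($O{\left(Z,P \right)} = 2 \left(-6\right) = -12$)
$G = - \frac{19}{12}$ ($G = \frac{19}{-12} = 19 \left(- \frac{1}{12}\right) = - \frac{19}{12} \approx -1.5833$)
$A{\left(h,J \right)} = \frac{-25 + h}{-33 + J}$
$\left(A{\left(G,-10 \right)} + 1458\right) + \left(25 - 12\right) \left(-2\right) = \left(\frac{-25 - \frac{19}{12}}{-33 - 10} + 1458\right) + \left(25 - 12\right) \left(-2\right) = \left(\frac{1}{-43} \left(- \frac{319}{12}\right) + 1458\right) + 13 \left(-2\right) = \left(\left(- \frac{1}{43}\right) \left(- \frac{319}{12}\right) + 1458\right) - 26 = \left(\frac{319}{516} + 1458\right) - 26 = \frac{752647}{516} - 26 = \frac{739231}{516}$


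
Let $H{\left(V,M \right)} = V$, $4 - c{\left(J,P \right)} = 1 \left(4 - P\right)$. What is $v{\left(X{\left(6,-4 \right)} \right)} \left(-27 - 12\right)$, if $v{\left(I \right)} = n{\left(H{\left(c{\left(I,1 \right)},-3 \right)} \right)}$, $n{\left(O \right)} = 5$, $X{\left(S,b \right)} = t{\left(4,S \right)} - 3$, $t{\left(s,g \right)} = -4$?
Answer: $-195$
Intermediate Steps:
$c{\left(J,P \right)} = P$ ($c{\left(J,P \right)} = 4 - 1 \left(4 - P\right) = 4 - \left(4 - P\right) = 4 + \left(-4 + P\right) = P$)
$X{\left(S,b \right)} = -7$ ($X{\left(S,b \right)} = -4 - 3 = -7$)
$v{\left(I \right)} = 5$
$v{\left(X{\left(6,-4 \right)} \right)} \left(-27 - 12\right) = 5 \left(-27 - 12\right) = 5 \left(-39\right) = -195$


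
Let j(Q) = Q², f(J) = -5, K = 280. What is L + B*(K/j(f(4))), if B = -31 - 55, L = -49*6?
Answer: -6286/5 ≈ -1257.2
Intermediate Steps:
L = -294
B = -86
L + B*(K/j(f(4))) = -294 - 24080/((-5)²) = -294 - 24080/25 = -294 - 86*56/5 = -294 - 4816/5 = -6286/5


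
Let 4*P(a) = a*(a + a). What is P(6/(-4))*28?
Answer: 63/2 ≈ 31.500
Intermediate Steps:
P(a) = a²/2 (P(a) = (a*(a + a))/4 = (a*(2*a))/4 = (2*a²)/4 = a²/2)
P(6/(-4))*28 = ((6/(-4))²/2)*28 = ((6*(-¼))²/2)*28 = ((-3/2)²/2)*28 = ((½)*(9/4))*28 = (9/8)*28 = 63/2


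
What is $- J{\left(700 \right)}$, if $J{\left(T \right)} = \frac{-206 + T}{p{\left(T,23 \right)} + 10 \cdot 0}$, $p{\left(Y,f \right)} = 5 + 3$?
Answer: $- \frac{247}{4} \approx -61.75$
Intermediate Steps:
$p{\left(Y,f \right)} = 8$
$J{\left(T \right)} = - \frac{103}{4} + \frac{T}{8}$ ($J{\left(T \right)} = \frac{-206 + T}{8 + 10 \cdot 0} = \frac{-206 + T}{8 + 0} = \frac{-206 + T}{8} = \left(-206 + T\right) \frac{1}{8} = - \frac{103}{4} + \frac{T}{8}$)
$- J{\left(700 \right)} = - (- \frac{103}{4} + \frac{1}{8} \cdot 700) = - (- \frac{103}{4} + \frac{175}{2}) = \left(-1\right) \frac{247}{4} = - \frac{247}{4}$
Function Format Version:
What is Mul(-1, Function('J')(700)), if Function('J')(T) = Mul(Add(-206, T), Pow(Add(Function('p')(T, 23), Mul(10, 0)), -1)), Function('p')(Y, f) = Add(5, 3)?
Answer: Rational(-247, 4) ≈ -61.750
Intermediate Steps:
Function('p')(Y, f) = 8
Function('J')(T) = Add(Rational(-103, 4), Mul(Rational(1, 8), T)) (Function('J')(T) = Mul(Add(-206, T), Pow(Add(8, Mul(10, 0)), -1)) = Mul(Add(-206, T), Pow(Add(8, 0), -1)) = Mul(Add(-206, T), Pow(8, -1)) = Mul(Add(-206, T), Rational(1, 8)) = Add(Rational(-103, 4), Mul(Rational(1, 8), T)))
Mul(-1, Function('J')(700)) = Mul(-1, Add(Rational(-103, 4), Mul(Rational(1, 8), 700))) = Mul(-1, Add(Rational(-103, 4), Rational(175, 2))) = Mul(-1, Rational(247, 4)) = Rational(-247, 4)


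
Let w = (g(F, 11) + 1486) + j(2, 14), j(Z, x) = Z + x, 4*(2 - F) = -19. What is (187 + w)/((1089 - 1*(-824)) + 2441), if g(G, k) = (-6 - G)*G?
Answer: 25647/69664 ≈ 0.36815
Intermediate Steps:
F = 27/4 (F = 2 - 1/4*(-19) = 2 + 19/4 = 27/4 ≈ 6.7500)
g(G, k) = G*(-6 - G)
w = 22655/16 (w = (-1*27/4*(6 + 27/4) + 1486) + (2 + 14) = (-1*27/4*51/4 + 1486) + 16 = (-1377/16 + 1486) + 16 = 22399/16 + 16 = 22655/16 ≈ 1415.9)
(187 + w)/((1089 - 1*(-824)) + 2441) = (187 + 22655/16)/((1089 - 1*(-824)) + 2441) = 25647/(16*((1089 + 824) + 2441)) = 25647/(16*(1913 + 2441)) = (25647/16)/4354 = (25647/16)*(1/4354) = 25647/69664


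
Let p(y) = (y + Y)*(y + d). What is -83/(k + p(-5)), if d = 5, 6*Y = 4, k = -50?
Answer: 83/50 ≈ 1.6600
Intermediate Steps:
Y = 2/3 (Y = (1/6)*4 = 2/3 ≈ 0.66667)
p(y) = (5 + y)*(2/3 + y) (p(y) = (y + 2/3)*(y + 5) = (2/3 + y)*(5 + y) = (5 + y)*(2/3 + y))
-83/(k + p(-5)) = -83/(-50 + (10/3 + (-5)**2 + (17/3)*(-5))) = -83/(-50 + (10/3 + 25 - 85/3)) = -83/(-50 + 0) = -83/(-50) = -83*(-1/50) = 83/50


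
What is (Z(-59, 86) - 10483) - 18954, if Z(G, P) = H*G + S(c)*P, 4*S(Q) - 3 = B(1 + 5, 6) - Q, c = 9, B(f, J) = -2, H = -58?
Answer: -26187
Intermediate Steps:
S(Q) = ¼ - Q/4 (S(Q) = ¾ + (-2 - Q)/4 = ¾ + (-½ - Q/4) = ¼ - Q/4)
Z(G, P) = -58*G - 2*P (Z(G, P) = -58*G + (¼ - ¼*9)*P = -58*G + (¼ - 9/4)*P = -58*G - 2*P)
(Z(-59, 86) - 10483) - 18954 = ((-58*(-59) - 2*86) - 10483) - 18954 = ((3422 - 172) - 10483) - 18954 = (3250 - 10483) - 18954 = -7233 - 18954 = -26187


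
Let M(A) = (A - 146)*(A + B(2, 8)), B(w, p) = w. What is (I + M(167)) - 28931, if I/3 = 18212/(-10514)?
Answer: -133460492/5257 ≈ -25387.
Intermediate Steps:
M(A) = (-146 + A)*(2 + A) (M(A) = (A - 146)*(A + 2) = (-146 + A)*(2 + A))
I = -27318/5257 (I = 3*(18212/(-10514)) = 3*(18212*(-1/10514)) = 3*(-9106/5257) = -27318/5257 ≈ -5.1965)
(I + M(167)) - 28931 = (-27318/5257 + (-292 + 167**2 - 144*167)) - 28931 = (-27318/5257 + (-292 + 27889 - 24048)) - 28931 = (-27318/5257 + 3549) - 28931 = 18629775/5257 - 28931 = -133460492/5257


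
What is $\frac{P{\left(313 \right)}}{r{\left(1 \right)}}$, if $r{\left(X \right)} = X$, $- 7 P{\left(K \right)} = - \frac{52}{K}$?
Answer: $\frac{52}{2191} \approx 0.023733$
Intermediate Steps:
$P{\left(K \right)} = \frac{52}{7 K}$ ($P{\left(K \right)} = - \frac{\left(-52\right) \frac{1}{K}}{7} = \frac{52}{7 K}$)
$\frac{P{\left(313 \right)}}{r{\left(1 \right)}} = \frac{\frac{52}{7} \cdot \frac{1}{313}}{1} = \frac{52}{7} \cdot \frac{1}{313} \cdot 1 = \frac{52}{2191} \cdot 1 = \frac{52}{2191}$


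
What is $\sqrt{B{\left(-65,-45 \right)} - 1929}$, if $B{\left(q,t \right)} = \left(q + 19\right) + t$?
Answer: $2 i \sqrt{505} \approx 44.944 i$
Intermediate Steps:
$B{\left(q,t \right)} = 19 + q + t$ ($B{\left(q,t \right)} = \left(19 + q\right) + t = 19 + q + t$)
$\sqrt{B{\left(-65,-45 \right)} - 1929} = \sqrt{\left(19 - 65 - 45\right) - 1929} = \sqrt{-91 - 1929} = \sqrt{-2020} = 2 i \sqrt{505}$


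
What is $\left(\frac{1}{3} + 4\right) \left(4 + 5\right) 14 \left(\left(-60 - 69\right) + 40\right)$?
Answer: $-48594$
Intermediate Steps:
$\left(\frac{1}{3} + 4\right) \left(4 + 5\right) 14 \left(\left(-60 - 69\right) + 40\right) = \left(\frac{1}{3} + 4\right) 9 \cdot 14 \left(\left(-60 - 69\right) + 40\right) = \frac{13}{3} \cdot 9 \cdot 14 \left(-129 + 40\right) = 39 \cdot 14 \left(-89\right) = 546 \left(-89\right) = -48594$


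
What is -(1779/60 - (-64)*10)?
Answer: -13393/20 ≈ -669.65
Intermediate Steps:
-(1779/60 - (-64)*10) = -(1779*(1/60) - 1*(-640)) = -(593/20 + 640) = -1*13393/20 = -13393/20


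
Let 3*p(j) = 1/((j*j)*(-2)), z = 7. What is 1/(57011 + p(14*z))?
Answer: 57624/3285201863 ≈ 1.7540e-5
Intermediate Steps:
p(j) = -1/(6*j²) (p(j) = 1/(3*(((j*j)*(-2)))) = 1/(3*((j²*(-2)))) = 1/(3*((-2*j²))) = (-1/(2*j²))/3 = -1/(6*j²))
1/(57011 + p(14*z)) = 1/(57011 - 1/(6*(14*7)²)) = 1/(57011 - ⅙/98²) = 1/(57011 - ⅙*1/9604) = 1/(57011 - 1/57624) = 1/(3285201863/57624) = 57624/3285201863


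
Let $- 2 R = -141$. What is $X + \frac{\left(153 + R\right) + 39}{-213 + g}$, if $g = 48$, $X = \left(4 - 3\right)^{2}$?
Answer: $- \frac{13}{22} \approx -0.59091$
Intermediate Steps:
$X = 1$ ($X = 1^{2} = 1$)
$R = \frac{141}{2}$ ($R = \left(- \frac{1}{2}\right) \left(-141\right) = \frac{141}{2} \approx 70.5$)
$X + \frac{\left(153 + R\right) + 39}{-213 + g} = 1 + \frac{\left(153 + \frac{141}{2}\right) + 39}{-213 + 48} = 1 + \frac{\frac{447}{2} + 39}{-165} = 1 + \frac{525}{2} \left(- \frac{1}{165}\right) = 1 - \frac{35}{22} = - \frac{13}{22}$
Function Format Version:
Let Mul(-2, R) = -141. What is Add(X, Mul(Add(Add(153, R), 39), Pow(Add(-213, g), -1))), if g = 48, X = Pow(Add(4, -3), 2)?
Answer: Rational(-13, 22) ≈ -0.59091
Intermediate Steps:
X = 1 (X = Pow(1, 2) = 1)
R = Rational(141, 2) (R = Mul(Rational(-1, 2), -141) = Rational(141, 2) ≈ 70.500)
Add(X, Mul(Add(Add(153, R), 39), Pow(Add(-213, g), -1))) = Add(1, Mul(Add(Add(153, Rational(141, 2)), 39), Pow(Add(-213, 48), -1))) = Add(1, Mul(Add(Rational(447, 2), 39), Pow(-165, -1))) = Add(1, Mul(Rational(525, 2), Rational(-1, 165))) = Add(1, Rational(-35, 22)) = Rational(-13, 22)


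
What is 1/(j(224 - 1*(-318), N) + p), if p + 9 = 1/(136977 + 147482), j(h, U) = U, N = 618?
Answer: 284459/173235532 ≈ 0.0016420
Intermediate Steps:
p = -2560130/284459 (p = -9 + 1/(136977 + 147482) = -9 + 1/284459 = -2560130/284459 ≈ -9.0000)
1/(j(224 - 1*(-318), N) + p) = 1/(618 - 2560130/284459) = 1/(173235532/284459) = 284459/173235532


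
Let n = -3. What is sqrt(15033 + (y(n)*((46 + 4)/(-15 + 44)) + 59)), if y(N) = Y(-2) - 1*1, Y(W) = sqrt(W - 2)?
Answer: sqrt(12690922 + 2900*I)/29 ≈ 122.84 + 0.014035*I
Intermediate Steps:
Y(W) = sqrt(-2 + W)
y(N) = -1 + 2*I (y(N) = sqrt(-2 - 2) - 1*1 = sqrt(-4) - 1 = 2*I - 1 = -1 + 2*I)
sqrt(15033 + (y(n)*((46 + 4)/(-15 + 44)) + 59)) = sqrt(15033 + ((-1 + 2*I)*((46 + 4)/(-15 + 44)) + 59)) = sqrt(15033 + ((-1 + 2*I)*(50/29) + 59)) = sqrt(15033 + ((-50/29 + 100*I/29) + 59)) = sqrt(15033 + (1661/29 + 100*I/29)) = sqrt(437618/29 + 100*I/29)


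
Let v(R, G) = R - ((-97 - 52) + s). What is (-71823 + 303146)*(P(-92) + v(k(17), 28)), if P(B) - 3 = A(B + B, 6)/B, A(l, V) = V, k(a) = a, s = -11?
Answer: 1914660471/46 ≈ 4.1623e+7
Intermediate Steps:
P(B) = 3 + 6/B
v(R, G) = 160 + R (v(R, G) = R - ((-97 - 52) - 11) = R - (-149 - 11) = R - 1*(-160) = R + 160 = 160 + R)
(-71823 + 303146)*(P(-92) + v(k(17), 28)) = (-71823 + 303146)*((3 + 6/(-92)) + (160 + 17)) = 231323*((3 + 6*(-1/92)) + 177) = 231323*((3 - 3/46) + 177) = 231323*(135/46 + 177) = 231323*(8277/46) = 1914660471/46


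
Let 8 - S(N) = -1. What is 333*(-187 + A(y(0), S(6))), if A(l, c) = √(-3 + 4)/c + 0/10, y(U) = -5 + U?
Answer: -62234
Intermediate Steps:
S(N) = 9 (S(N) = 8 - 1*(-1) = 8 + 1 = 9)
A(l, c) = 1/c (A(l, c) = √1/c + 0*(⅒) = 1/c + 0 = 1/c)
333*(-187 + A(y(0), S(6))) = 333*(-187 + 1/9) = 333*(-187 + ⅑) = 333*(-1682/9) = -62234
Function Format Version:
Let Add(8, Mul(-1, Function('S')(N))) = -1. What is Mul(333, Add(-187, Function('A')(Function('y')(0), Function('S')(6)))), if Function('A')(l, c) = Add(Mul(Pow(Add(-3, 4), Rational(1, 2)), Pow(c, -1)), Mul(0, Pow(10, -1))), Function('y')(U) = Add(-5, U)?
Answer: -62234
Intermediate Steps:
Function('S')(N) = 9 (Function('S')(N) = Add(8, Mul(-1, -1)) = Add(8, 1) = 9)
Function('A')(l, c) = Pow(c, -1) (Function('A')(l, c) = Add(Mul(Pow(1, Rational(1, 2)), Pow(c, -1)), Mul(0, Rational(1, 10))) = Add(Mul(1, Pow(c, -1)), 0) = Add(Pow(c, -1), 0) = Pow(c, -1))
Mul(333, Add(-187, Function('A')(Function('y')(0), Function('S')(6)))) = Mul(333, Add(-187, Pow(9, -1))) = Mul(333, Add(-187, Rational(1, 9))) = Mul(333, Rational(-1682, 9)) = -62234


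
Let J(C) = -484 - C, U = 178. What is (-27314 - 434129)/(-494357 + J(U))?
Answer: 461443/495019 ≈ 0.93217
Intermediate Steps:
(-27314 - 434129)/(-494357 + J(U)) = (-27314 - 434129)/(-494357 + (-484 - 1*178)) = -461443/(-494357 + (-484 - 178)) = -461443/(-494357 - 662) = -461443/(-495019) = -461443*(-1/495019) = 461443/495019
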